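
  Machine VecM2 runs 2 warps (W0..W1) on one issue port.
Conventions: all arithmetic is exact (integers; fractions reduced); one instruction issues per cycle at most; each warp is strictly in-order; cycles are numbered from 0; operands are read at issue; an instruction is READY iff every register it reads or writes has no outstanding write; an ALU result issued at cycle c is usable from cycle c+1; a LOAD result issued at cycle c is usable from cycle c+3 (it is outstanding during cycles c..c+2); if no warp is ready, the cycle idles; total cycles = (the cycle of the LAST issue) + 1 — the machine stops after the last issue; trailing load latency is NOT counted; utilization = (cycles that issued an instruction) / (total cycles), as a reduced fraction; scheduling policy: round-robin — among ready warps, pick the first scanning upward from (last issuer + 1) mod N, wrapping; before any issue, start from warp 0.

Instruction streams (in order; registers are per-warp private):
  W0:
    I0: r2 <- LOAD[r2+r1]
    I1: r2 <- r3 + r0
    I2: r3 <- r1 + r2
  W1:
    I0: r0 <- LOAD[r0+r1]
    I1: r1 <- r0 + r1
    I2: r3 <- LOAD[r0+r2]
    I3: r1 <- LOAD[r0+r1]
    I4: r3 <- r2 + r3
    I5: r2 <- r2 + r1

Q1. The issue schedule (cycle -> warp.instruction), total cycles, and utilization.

cycle 0: W0.I0
cycle 1: W1.I0
cycle 2: idle
cycle 3: W0.I1
cycle 4: W1.I1
cycle 5: W0.I2
cycle 6: W1.I2
cycle 7: W1.I3
cycle 8: idle
cycle 9: W1.I4
cycle 10: W1.I5

Answer: 11 cycles, utilization 9/11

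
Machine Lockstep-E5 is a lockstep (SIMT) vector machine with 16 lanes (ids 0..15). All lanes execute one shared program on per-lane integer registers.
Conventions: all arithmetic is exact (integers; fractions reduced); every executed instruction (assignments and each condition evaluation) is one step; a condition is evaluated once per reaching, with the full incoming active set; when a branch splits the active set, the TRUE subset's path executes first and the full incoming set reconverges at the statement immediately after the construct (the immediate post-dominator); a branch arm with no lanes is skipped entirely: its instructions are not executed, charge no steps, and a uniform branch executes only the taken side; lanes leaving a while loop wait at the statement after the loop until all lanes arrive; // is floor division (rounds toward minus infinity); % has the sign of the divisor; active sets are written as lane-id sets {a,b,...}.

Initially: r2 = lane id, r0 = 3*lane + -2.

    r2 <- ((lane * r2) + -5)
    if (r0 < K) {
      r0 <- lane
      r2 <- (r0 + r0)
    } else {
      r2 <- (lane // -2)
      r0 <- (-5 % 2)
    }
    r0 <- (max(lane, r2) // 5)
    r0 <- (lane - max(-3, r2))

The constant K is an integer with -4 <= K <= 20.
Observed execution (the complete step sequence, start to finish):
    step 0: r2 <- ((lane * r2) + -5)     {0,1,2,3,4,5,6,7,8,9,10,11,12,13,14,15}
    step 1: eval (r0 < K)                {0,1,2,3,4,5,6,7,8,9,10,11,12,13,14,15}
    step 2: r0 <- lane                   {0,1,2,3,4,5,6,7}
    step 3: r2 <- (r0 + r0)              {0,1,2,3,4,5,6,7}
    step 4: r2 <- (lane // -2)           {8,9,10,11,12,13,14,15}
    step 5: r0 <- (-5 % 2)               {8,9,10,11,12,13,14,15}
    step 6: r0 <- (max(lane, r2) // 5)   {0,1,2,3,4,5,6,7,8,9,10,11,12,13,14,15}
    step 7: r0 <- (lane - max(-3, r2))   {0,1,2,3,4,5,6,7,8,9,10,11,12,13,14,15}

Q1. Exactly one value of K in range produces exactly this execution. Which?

Answer: K = 20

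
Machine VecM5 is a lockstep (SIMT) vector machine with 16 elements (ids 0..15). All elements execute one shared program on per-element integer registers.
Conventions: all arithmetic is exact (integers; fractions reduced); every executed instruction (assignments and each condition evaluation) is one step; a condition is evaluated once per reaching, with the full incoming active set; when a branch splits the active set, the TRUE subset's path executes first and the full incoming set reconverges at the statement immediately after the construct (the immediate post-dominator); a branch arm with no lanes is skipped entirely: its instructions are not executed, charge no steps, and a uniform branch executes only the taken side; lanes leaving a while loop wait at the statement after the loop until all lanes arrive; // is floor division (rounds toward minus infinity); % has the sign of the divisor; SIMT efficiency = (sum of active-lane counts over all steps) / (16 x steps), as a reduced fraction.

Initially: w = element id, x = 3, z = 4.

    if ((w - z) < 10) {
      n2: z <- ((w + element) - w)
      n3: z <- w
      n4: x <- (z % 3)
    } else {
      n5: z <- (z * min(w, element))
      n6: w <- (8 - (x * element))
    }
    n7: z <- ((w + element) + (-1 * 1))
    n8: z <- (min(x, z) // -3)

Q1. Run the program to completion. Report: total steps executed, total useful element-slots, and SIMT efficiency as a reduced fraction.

Answer: 8 steps, 94 useful, 47/64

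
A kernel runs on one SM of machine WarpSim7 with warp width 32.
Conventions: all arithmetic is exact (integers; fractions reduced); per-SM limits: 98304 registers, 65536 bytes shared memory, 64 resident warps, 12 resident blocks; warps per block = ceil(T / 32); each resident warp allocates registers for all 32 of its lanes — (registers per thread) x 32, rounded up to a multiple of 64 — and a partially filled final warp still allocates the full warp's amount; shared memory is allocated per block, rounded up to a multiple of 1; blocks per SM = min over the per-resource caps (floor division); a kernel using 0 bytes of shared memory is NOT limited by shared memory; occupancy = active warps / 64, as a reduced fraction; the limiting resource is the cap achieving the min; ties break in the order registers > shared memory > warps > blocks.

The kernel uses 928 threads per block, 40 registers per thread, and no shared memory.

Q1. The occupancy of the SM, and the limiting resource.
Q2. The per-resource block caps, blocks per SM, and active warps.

Answer: occupancy 29/32, limited by registers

registers: 2 blocks
shared memory: no limit (kernel uses none)
warps: 2 blocks
blocks: 12 blocks

Answer: 2 blocks, 58 active warps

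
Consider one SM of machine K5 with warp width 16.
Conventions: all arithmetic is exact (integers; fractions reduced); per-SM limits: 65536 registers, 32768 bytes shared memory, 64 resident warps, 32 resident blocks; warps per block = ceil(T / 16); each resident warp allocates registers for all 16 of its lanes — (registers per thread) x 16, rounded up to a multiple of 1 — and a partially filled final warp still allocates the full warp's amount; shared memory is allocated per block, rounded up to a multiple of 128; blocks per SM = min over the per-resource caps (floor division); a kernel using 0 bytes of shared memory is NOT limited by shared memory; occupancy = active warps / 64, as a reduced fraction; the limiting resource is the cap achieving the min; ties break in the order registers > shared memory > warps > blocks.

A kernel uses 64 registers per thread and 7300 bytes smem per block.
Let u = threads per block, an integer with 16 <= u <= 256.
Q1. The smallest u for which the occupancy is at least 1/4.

Answer: u = 49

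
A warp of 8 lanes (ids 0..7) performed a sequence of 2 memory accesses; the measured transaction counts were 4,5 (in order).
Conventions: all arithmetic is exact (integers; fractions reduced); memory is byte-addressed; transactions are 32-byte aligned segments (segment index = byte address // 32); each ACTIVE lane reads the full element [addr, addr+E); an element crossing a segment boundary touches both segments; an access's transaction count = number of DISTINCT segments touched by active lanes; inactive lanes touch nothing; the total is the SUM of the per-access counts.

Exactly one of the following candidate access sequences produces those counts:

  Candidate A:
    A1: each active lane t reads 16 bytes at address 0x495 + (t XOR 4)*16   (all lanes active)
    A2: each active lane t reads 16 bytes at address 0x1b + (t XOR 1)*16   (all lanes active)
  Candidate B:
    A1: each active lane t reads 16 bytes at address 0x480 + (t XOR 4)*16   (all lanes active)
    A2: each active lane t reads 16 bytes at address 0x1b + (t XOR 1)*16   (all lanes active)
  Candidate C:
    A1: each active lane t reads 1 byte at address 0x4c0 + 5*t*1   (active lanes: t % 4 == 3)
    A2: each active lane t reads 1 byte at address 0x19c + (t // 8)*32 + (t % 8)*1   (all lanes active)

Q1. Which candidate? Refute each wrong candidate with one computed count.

A: A1 gives 5 transactions, not 4
C: A1 gives 2 transactions, not 4
B: all counts match (4,5)

Answer: B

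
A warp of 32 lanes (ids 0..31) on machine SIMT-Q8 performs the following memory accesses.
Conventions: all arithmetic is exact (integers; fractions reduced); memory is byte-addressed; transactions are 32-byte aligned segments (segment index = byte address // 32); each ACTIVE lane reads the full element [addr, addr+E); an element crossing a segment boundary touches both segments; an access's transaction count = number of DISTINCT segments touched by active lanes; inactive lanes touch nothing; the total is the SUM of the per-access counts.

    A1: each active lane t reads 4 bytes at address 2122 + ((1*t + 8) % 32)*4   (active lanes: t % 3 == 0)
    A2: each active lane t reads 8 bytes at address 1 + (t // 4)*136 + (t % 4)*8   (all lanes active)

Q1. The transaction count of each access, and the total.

A1: 5 transactions
A2: 16 transactions

Answer: 5,16; total 21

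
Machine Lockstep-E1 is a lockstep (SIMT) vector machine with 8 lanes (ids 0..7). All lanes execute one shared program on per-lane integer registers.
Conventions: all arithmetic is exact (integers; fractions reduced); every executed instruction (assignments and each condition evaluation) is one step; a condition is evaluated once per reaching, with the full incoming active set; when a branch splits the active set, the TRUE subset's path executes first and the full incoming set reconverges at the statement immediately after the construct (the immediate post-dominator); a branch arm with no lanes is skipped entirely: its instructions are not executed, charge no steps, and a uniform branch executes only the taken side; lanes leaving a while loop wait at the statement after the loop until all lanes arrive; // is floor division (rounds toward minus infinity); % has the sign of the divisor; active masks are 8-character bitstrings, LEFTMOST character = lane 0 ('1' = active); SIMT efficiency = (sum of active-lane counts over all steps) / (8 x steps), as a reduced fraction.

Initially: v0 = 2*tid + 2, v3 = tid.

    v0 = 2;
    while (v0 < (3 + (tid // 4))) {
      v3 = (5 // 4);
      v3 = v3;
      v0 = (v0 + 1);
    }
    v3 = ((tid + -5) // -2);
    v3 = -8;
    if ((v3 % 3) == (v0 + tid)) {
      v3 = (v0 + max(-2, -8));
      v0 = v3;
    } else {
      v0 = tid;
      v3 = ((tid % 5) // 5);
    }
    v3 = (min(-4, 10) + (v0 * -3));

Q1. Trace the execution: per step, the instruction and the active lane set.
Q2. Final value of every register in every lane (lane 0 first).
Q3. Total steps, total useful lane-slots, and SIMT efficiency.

step 0: v0 <- 2                      11111111
step 1: eval (v0 < (3 + (tid // 4))) 11111111
step 2: v3 <- (5 // 4)               11111111
step 3: v3 <- v3                     11111111
step 4: v0 <- (v0 + 1)               11111111
step 5: eval (v0 < (3 + (tid // 4))) 11111111
step 6: v3 <- (5 // 4)               00001111
step 7: v3 <- v3                     00001111
step 8: v0 <- (v0 + 1)               00001111
step 9: eval (v0 < (3 + (tid // 4))) 00001111
step 10: v3 <- ((tid + -5) // -2)     11111111
step 11: v3 <- -8                     11111111
step 12: eval ((v3 % 3) == (v0 + tid)) 11111111
step 13: v0 <- tid                    11111111
step 14: v3 <- ((tid % 5) // 5)       11111111
step 15: v3 <- (min(-4, 10) + (v0 * -3)) 11111111

Answer: 16 steps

v0: 0,1,2,3,4,5,6,7
v3: -4,-7,-10,-13,-16,-19,-22,-25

steps = 16; useful = 112; efficiency = 112/128 = 7/8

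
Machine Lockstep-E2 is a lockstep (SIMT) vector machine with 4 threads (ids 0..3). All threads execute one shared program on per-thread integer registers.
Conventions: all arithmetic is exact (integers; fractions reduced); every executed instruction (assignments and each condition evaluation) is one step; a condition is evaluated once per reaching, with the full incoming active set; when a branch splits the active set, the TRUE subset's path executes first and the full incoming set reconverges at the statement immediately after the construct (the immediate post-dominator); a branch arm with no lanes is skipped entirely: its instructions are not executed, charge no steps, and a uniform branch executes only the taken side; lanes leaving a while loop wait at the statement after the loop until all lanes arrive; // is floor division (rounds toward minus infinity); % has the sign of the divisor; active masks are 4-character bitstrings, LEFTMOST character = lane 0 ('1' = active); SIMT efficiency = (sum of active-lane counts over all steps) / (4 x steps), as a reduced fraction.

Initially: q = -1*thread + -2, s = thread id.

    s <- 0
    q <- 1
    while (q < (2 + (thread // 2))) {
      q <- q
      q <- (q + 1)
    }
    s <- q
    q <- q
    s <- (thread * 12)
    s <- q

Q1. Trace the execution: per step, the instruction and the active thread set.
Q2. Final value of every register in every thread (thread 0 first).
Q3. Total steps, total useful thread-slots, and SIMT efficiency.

step 0: s <- 0                       1111
step 1: q <- 1                       1111
step 2: eval (q < (2 + (thread // 2))) 1111
step 3: q <- q                       1111
step 4: q <- (q + 1)                 1111
step 5: eval (q < (2 + (thread // 2))) 1111
step 6: q <- q                       0011
step 7: q <- (q + 1)                 0011
step 8: eval (q < (2 + (thread // 2))) 0011
step 9: s <- q                       1111
step 10: q <- q                       1111
step 11: s <- (thread * 12)           1111
step 12: s <- q                       1111

Answer: 13 steps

q: 2,2,3,3
s: 2,2,3,3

steps = 13; useful = 46; efficiency = 46/52 = 23/26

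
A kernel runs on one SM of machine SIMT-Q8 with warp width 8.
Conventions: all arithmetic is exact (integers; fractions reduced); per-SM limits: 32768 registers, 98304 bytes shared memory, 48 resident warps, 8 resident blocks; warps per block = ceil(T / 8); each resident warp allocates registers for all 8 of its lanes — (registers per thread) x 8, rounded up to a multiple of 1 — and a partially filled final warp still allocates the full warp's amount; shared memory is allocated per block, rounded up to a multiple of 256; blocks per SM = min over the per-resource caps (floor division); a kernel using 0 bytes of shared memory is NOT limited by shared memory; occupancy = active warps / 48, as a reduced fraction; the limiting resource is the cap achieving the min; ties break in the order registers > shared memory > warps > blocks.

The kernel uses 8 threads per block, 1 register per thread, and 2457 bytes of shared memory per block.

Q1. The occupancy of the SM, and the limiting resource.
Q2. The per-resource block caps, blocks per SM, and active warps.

Answer: occupancy 1/6, limited by blocks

registers: 4096 blocks
shared memory: 38 blocks
warps: 48 blocks
blocks: 8 blocks

Answer: 8 blocks, 8 active warps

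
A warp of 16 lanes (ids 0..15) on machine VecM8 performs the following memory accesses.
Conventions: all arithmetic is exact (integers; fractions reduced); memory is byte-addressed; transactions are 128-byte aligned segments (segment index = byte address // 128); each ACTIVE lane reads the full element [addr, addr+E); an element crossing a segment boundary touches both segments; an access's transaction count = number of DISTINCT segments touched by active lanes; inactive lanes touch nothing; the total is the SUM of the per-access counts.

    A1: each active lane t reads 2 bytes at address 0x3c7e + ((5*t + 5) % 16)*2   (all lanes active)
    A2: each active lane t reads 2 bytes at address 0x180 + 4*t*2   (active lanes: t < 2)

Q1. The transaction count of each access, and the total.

A1: 2 transactions
A2: 1 transaction

Answer: 2,1; total 3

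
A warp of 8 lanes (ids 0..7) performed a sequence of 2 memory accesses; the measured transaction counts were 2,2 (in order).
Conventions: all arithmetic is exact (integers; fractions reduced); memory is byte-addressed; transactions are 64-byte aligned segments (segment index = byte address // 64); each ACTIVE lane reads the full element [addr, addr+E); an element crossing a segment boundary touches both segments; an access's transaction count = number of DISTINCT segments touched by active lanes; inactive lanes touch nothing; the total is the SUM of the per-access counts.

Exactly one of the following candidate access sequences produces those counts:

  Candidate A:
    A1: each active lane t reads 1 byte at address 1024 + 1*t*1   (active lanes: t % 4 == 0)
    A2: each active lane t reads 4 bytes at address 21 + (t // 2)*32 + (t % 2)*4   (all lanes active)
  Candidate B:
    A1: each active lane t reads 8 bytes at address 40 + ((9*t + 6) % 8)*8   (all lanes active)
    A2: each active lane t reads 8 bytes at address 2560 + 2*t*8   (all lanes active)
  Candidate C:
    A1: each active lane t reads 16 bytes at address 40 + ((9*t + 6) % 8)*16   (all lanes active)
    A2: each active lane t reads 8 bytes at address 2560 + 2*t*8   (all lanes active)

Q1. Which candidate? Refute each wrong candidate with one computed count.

A: A1 gives 1 transaction, not 2
C: A1 gives 3 transactions, not 2
B: all counts match (2,2)

Answer: B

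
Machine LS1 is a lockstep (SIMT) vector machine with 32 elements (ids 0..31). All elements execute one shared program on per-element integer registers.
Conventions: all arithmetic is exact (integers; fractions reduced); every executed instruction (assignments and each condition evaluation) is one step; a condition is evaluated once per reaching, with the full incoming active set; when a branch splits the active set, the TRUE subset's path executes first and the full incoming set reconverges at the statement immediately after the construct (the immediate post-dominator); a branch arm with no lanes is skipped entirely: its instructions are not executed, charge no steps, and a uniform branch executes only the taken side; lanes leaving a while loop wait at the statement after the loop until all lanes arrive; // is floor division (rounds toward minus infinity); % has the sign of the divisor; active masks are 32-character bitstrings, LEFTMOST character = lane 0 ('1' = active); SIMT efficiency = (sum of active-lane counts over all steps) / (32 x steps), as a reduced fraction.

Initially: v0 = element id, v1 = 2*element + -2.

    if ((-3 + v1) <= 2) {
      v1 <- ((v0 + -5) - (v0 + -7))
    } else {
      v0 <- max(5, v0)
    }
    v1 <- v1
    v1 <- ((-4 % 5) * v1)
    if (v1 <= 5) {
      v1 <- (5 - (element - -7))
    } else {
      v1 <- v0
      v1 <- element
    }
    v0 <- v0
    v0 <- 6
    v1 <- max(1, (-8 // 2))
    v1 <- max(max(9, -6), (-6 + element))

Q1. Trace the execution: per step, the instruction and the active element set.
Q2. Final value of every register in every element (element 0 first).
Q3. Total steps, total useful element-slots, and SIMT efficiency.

step 0: eval ((-3 + v1) <= 2)        11111111111111111111111111111111
step 1: v1 <- ((v0 + -5) - (v0 + -7)) 11110000000000000000000000000000
step 2: v0 <- max(5, v0)             00001111111111111111111111111111
step 3: v1 <- v1                     11111111111111111111111111111111
step 4: v1 <- ((-4 % 5) * v1)        11111111111111111111111111111111
step 5: eval (v1 <= 5)               11111111111111111111111111111111
step 6: v1 <- (5 - (element - -7))   11110000000000000000000000000000
step 7: v1 <- v0                     00001111111111111111111111111111
step 8: v1 <- element                00001111111111111111111111111111
step 9: v0 <- v0                     11111111111111111111111111111111
step 10: v0 <- 6                      11111111111111111111111111111111
step 11: v1 <- max(1, (-8 // 2))      11111111111111111111111111111111
step 12: v1 <- max(max(9, -6), (-6 + element)) 11111111111111111111111111111111

Answer: 13 steps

v0: 6,6,6,6,6,6,6,6,6,6,6,6,6,6,6,6,6,6,6,6,6,6,6,6,6,6,6,6,6,6,6,6
v1: 9,9,9,9,9,9,9,9,9,9,9,9,9,9,9,9,10,11,12,13,14,15,16,17,18,19,20,21,22,23,24,25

steps = 13; useful = 348; efficiency = 348/416 = 87/104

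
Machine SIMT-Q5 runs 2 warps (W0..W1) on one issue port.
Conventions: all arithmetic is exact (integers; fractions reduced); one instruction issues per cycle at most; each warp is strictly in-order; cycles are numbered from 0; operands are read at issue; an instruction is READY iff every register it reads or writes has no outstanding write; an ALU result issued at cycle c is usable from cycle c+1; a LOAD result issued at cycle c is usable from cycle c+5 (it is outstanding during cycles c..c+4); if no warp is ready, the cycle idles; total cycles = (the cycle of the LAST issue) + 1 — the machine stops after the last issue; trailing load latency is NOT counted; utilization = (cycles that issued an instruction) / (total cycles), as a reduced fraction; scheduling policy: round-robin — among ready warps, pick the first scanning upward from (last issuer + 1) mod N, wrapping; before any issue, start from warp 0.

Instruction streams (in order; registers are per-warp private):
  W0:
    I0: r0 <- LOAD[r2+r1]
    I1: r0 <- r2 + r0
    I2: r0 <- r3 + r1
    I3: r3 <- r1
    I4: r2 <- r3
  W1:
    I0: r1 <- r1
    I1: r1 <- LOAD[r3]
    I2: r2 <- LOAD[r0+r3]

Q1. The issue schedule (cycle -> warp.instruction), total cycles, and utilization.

cycle 0: W0.I0
cycle 1: W1.I0
cycle 2: W1.I1
cycle 3: W1.I2
cycle 4: idle
cycle 5: W0.I1
cycle 6: W0.I2
cycle 7: W0.I3
cycle 8: W0.I4

Answer: 9 cycles, utilization 8/9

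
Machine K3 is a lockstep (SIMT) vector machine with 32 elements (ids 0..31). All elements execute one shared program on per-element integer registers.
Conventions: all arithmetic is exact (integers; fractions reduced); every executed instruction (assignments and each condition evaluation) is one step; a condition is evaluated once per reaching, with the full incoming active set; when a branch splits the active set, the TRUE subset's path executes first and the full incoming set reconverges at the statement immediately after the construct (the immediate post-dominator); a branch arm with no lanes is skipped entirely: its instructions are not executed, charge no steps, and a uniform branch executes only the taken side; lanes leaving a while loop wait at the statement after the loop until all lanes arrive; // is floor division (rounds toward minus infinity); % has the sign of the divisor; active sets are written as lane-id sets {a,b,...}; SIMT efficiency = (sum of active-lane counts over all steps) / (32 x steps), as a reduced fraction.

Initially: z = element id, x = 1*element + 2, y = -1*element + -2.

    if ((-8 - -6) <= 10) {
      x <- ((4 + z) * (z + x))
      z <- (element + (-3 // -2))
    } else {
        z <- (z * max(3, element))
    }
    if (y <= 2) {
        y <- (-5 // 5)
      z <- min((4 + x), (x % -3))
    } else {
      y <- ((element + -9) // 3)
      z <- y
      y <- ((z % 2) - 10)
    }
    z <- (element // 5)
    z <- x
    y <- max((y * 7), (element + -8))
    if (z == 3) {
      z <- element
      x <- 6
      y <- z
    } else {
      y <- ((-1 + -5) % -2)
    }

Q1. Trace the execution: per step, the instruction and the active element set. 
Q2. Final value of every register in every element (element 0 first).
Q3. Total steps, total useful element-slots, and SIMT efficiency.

step 0: eval ((-8 - -6) <= 10)       {0,1,2,3,4,5,6,7,8,9,10,11,12,13,14,15,16,17,18,19,20,21,22,23,24,25,26,27,28,29,30,31}
step 1: x <- ((4 + z) * (z + x))     {0,1,2,3,4,5,6,7,8,9,10,11,12,13,14,15,16,17,18,19,20,21,22,23,24,25,26,27,28,29,30,31}
step 2: z <- (element + (-3 // -2))  {0,1,2,3,4,5,6,7,8,9,10,11,12,13,14,15,16,17,18,19,20,21,22,23,24,25,26,27,28,29,30,31}
step 3: eval (y <= 2)                {0,1,2,3,4,5,6,7,8,9,10,11,12,13,14,15,16,17,18,19,20,21,22,23,24,25,26,27,28,29,30,31}
step 4: y <- (-5 // 5)               {0,1,2,3,4,5,6,7,8,9,10,11,12,13,14,15,16,17,18,19,20,21,22,23,24,25,26,27,28,29,30,31}
step 5: z <- min((4 + x), (x % -3))  {0,1,2,3,4,5,6,7,8,9,10,11,12,13,14,15,16,17,18,19,20,21,22,23,24,25,26,27,28,29,30,31}
step 6: z <- (element // 5)          {0,1,2,3,4,5,6,7,8,9,10,11,12,13,14,15,16,17,18,19,20,21,22,23,24,25,26,27,28,29,30,31}
step 7: z <- x                       {0,1,2,3,4,5,6,7,8,9,10,11,12,13,14,15,16,17,18,19,20,21,22,23,24,25,26,27,28,29,30,31}
step 8: y <- max((y * 7), (element + -8)) {0,1,2,3,4,5,6,7,8,9,10,11,12,13,14,15,16,17,18,19,20,21,22,23,24,25,26,27,28,29,30,31}
step 9: eval (z == 3)                {0,1,2,3,4,5,6,7,8,9,10,11,12,13,14,15,16,17,18,19,20,21,22,23,24,25,26,27,28,29,30,31}
step 10: y <- ((-1 + -5) % -2)        {0,1,2,3,4,5,6,7,8,9,10,11,12,13,14,15,16,17,18,19,20,21,22,23,24,25,26,27,28,29,30,31}

Answer: 11 steps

z: 8,20,36,56,80,108,140,176,216,260,308,360,416,476,540,608,680,756,836,920,1008,1100,1196,1296,1400,1508,1620,1736,1856,1980,2108,2240
x: 8,20,36,56,80,108,140,176,216,260,308,360,416,476,540,608,680,756,836,920,1008,1100,1196,1296,1400,1508,1620,1736,1856,1980,2108,2240
y: 0,0,0,0,0,0,0,0,0,0,0,0,0,0,0,0,0,0,0,0,0,0,0,0,0,0,0,0,0,0,0,0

steps = 11; useful = 352; efficiency = 352/352 = 1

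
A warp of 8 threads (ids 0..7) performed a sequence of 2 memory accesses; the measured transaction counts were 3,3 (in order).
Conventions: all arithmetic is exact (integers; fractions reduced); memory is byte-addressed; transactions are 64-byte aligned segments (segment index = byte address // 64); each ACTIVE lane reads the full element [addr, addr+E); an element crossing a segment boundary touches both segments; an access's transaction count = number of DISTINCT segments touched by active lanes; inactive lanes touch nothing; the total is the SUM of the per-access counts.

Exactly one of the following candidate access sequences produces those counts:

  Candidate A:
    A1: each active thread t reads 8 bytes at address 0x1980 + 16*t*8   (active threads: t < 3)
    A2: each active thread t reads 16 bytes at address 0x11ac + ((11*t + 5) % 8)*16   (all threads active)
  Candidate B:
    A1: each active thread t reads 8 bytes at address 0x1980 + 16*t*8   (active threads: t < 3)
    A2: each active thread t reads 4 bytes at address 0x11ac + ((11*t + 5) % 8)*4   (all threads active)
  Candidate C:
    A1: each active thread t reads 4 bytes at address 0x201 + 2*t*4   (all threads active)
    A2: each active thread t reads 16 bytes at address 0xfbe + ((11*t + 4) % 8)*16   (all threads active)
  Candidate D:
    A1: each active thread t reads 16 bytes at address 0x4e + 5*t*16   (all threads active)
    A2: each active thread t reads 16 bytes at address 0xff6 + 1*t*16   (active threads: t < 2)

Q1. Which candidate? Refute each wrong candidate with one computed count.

B: A2 gives 2 transactions, not 3
C: A1 gives 1 transaction, not 3
D: A1 gives 10 transactions, not 3
A: all counts match (3,3)

Answer: A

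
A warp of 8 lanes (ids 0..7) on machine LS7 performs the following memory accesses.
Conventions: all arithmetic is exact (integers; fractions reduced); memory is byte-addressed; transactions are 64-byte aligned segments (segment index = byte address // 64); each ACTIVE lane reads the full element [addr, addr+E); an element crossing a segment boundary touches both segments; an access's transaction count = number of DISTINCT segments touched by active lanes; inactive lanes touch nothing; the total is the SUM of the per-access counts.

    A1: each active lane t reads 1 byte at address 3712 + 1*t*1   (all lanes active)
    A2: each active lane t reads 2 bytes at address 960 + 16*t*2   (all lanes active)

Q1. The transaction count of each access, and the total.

A1: 1 transaction
A2: 4 transactions

Answer: 1,4; total 5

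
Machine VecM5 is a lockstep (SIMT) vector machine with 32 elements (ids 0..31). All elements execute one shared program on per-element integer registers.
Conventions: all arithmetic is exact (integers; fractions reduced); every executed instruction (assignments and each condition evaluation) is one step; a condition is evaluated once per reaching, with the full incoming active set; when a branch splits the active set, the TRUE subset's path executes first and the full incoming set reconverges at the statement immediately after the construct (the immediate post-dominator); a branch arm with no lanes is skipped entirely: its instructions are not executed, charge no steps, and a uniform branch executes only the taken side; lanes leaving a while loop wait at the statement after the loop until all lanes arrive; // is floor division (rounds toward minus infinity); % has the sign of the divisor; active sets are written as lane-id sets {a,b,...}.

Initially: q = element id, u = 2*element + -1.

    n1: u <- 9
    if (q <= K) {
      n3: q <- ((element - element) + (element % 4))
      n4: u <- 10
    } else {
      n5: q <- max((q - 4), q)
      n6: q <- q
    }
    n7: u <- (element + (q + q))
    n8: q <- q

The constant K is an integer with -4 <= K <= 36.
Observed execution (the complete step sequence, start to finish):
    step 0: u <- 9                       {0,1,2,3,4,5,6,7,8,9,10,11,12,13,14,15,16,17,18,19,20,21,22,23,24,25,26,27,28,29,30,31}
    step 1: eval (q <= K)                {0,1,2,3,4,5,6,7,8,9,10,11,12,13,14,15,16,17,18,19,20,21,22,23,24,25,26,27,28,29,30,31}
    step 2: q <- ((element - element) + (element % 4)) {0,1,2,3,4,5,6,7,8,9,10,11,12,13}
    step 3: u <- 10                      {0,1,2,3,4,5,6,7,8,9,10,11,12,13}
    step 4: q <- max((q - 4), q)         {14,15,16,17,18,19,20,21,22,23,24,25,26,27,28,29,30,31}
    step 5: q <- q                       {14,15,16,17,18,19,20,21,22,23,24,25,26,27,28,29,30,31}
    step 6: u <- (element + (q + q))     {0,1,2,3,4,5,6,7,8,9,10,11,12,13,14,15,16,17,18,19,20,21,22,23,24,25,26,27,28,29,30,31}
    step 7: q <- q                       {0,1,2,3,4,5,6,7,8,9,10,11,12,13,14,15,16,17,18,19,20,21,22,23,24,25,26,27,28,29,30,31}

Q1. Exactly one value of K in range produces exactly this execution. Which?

Answer: K = 13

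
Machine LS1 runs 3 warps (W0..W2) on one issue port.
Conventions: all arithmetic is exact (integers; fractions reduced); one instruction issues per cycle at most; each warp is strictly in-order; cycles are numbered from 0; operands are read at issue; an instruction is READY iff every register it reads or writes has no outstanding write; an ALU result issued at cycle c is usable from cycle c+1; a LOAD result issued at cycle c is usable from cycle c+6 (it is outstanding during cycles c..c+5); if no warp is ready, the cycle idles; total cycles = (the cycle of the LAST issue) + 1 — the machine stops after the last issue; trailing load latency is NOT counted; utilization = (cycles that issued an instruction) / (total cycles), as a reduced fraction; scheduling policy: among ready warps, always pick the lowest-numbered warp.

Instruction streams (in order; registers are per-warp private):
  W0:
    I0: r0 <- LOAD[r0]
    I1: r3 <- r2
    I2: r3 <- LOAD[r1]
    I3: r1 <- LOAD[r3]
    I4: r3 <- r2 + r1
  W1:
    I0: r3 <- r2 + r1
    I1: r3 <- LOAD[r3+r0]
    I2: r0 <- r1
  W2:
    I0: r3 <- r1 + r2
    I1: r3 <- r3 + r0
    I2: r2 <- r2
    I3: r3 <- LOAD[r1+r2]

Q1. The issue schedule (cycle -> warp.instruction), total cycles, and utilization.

cycle 0: W0.I0
cycle 1: W0.I1
cycle 2: W0.I2
cycle 3: W1.I0
cycle 4: W1.I1
cycle 5: W1.I2
cycle 6: W2.I0
cycle 7: W2.I1
cycle 8: W0.I3
cycle 9: W2.I2
cycle 10: W2.I3
cycle 11: idle
cycle 12: idle
cycle 13: idle
cycle 14: W0.I4

Answer: 15 cycles, utilization 4/5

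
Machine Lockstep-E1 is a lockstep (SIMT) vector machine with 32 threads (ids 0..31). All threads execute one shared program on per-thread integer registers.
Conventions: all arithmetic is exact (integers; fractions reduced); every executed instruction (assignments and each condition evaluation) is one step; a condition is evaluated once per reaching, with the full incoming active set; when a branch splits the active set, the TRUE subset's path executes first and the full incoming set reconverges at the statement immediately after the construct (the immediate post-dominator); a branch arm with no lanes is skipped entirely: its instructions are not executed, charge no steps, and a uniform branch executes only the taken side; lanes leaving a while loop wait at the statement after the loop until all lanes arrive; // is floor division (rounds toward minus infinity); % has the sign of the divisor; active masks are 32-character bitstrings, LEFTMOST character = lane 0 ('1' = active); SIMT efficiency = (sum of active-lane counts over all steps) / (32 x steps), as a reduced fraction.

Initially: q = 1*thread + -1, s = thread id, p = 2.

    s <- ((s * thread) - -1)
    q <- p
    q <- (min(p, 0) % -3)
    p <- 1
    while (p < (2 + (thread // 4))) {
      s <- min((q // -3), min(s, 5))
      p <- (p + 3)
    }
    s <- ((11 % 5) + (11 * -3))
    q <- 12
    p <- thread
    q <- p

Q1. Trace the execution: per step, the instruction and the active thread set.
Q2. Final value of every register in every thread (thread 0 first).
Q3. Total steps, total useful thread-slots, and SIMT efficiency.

step 0: s <- ((s * thread) - -1)     11111111111111111111111111111111
step 1: q <- p                       11111111111111111111111111111111
step 2: q <- (min(p, 0) % -3)        11111111111111111111111111111111
step 3: p <- 1                       11111111111111111111111111111111
step 4: eval (p < (2 + (thread // 4))) 11111111111111111111111111111111
step 5: s <- min((q // -3), min(s, 5)) 11111111111111111111111111111111
step 6: p <- (p + 3)                 11111111111111111111111111111111
step 7: eval (p < (2 + (thread // 4))) 11111111111111111111111111111111
step 8: s <- min((q // -3), min(s, 5)) 00000000000011111111111111111111
step 9: p <- (p + 3)                 00000000000011111111111111111111
step 10: eval (p < (2 + (thread // 4))) 00000000000011111111111111111111
step 11: s <- min((q // -3), min(s, 5)) 00000000000000000000000011111111
step 12: p <- (p + 3)                 00000000000000000000000011111111
step 13: eval (p < (2 + (thread // 4))) 00000000000000000000000011111111
step 14: s <- ((11 % 5) + (11 * -3))  11111111111111111111111111111111
step 15: q <- 12                      11111111111111111111111111111111
step 16: p <- thread                  11111111111111111111111111111111
step 17: q <- p                       11111111111111111111111111111111

Answer: 18 steps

q: 0,1,2,3,4,5,6,7,8,9,10,11,12,13,14,15,16,17,18,19,20,21,22,23,24,25,26,27,28,29,30,31
s: -32,-32,-32,-32,-32,-32,-32,-32,-32,-32,-32,-32,-32,-32,-32,-32,-32,-32,-32,-32,-32,-32,-32,-32,-32,-32,-32,-32,-32,-32,-32,-32
p: 0,1,2,3,4,5,6,7,8,9,10,11,12,13,14,15,16,17,18,19,20,21,22,23,24,25,26,27,28,29,30,31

steps = 18; useful = 468; efficiency = 468/576 = 13/16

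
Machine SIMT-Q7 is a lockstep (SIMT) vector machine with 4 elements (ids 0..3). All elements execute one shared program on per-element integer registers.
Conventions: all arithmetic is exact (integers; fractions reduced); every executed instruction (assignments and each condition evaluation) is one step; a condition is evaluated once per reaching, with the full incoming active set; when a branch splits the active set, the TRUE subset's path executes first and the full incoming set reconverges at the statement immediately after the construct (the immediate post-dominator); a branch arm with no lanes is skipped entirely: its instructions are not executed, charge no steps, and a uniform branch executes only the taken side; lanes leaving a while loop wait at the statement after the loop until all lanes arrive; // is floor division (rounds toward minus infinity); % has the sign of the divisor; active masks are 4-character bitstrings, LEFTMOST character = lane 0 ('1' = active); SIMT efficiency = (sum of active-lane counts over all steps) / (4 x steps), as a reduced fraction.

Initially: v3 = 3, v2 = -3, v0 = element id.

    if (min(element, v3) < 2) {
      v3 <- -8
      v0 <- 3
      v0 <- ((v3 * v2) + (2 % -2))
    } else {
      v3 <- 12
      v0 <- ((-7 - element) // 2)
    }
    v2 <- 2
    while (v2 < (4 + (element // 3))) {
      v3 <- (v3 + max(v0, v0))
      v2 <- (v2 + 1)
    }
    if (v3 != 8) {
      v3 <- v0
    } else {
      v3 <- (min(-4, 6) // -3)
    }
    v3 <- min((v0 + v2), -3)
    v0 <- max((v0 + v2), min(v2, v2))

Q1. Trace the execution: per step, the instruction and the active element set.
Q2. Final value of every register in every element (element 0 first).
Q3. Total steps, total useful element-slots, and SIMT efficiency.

step 0: eval (min(element, v3) < 2)  1111
step 1: v3 <- -8                     1100
step 2: v0 <- 3                      1100
step 3: v0 <- ((v3 * v2) + (2 % -2)) 1100
step 4: v3 <- 12                     0011
step 5: v0 <- ((-7 - element) // 2)  0011
step 6: v2 <- 2                      1111
step 7: eval (v2 < (4 + (element // 3))) 1111
step 8: v3 <- (v3 + max(v0, v0))     1111
step 9: v2 <- (v2 + 1)               1111
step 10: eval (v2 < (4 + (element // 3))) 1111
step 11: v3 <- (v3 + max(v0, v0))     1111
step 12: v2 <- (v2 + 1)               1111
step 13: eval (v2 < (4 + (element // 3))) 1111
step 14: v3 <- (v3 + max(v0, v0))     0001
step 15: v2 <- (v2 + 1)               0001
step 16: eval (v2 < (4 + (element // 3))) 0001
step 17: eval (v3 != 8)               1111
step 18: v3 <- v0                     1111
step 19: v3 <- min((v0 + v2), -3)     1111
step 20: v0 <- max((v0 + v2), min(v2, v2)) 1111

Answer: 21 steps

v3: -3,-3,-3,-3
v2: 4,4,4,5
v0: 28,28,4,5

steps = 21; useful = 65; efficiency = 65/84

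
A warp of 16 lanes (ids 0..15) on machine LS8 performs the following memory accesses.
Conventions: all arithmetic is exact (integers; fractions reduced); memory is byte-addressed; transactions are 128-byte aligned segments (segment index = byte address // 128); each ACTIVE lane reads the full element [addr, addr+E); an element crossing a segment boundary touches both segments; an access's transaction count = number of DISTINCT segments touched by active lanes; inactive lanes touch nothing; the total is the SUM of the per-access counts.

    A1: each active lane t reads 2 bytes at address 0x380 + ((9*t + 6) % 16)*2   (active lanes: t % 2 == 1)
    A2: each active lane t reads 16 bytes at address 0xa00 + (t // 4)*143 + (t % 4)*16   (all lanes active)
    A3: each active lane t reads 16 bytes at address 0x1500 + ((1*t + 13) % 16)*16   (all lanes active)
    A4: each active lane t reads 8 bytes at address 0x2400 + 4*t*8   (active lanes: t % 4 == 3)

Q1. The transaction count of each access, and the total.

A1: 1 transaction
A2: 4 transactions
A3: 2 transactions
A4: 4 transactions

Answer: 1,4,2,4; total 11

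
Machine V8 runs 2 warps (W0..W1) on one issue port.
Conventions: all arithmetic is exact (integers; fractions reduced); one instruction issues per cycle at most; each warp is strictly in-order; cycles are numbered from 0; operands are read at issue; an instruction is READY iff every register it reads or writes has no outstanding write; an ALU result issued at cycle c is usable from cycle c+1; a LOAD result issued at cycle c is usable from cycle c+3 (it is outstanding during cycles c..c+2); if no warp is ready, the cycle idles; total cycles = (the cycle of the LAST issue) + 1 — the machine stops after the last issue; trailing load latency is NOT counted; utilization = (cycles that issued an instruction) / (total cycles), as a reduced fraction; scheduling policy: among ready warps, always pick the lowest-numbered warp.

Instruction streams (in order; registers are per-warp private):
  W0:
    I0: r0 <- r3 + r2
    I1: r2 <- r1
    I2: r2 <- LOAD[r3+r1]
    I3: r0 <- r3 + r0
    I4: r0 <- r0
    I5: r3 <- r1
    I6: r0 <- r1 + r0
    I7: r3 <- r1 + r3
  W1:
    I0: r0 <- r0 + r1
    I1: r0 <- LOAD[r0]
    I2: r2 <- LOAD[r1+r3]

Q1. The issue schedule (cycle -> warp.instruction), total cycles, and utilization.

cycle 0: W0.I0
cycle 1: W0.I1
cycle 2: W0.I2
cycle 3: W0.I3
cycle 4: W0.I4
cycle 5: W0.I5
cycle 6: W0.I6
cycle 7: W0.I7
cycle 8: W1.I0
cycle 9: W1.I1
cycle 10: W1.I2

Answer: 11 cycles, utilization 1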